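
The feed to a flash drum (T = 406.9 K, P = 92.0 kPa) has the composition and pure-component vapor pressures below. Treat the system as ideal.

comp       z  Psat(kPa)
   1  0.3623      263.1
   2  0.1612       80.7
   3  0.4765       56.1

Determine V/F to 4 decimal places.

V/F = 0.7409

Raoult's law: Kᵢ = Pᵢˢᵃᵗ/P = Pᵢˢᵃᵗ/92.0.
  K_1 = 263.1/92.0 = 2.859783, K_2 = 80.7/92.0 = 0.877174, K_3 = 56.1/92.0 = 0.609783
Iterate (Newton) starting at V/F = 0.5:
  V/F = 0.5000: g = 0.09703, g' = -0.4512 → V/F = 0.7150
  V/F = 0.7150: g = 0.00960, g' = -0.3734 → V/F = 0.7408
  V/F = 0.7408: g = 0.00007, g' = -0.3682 → V/F = 0.7409
Converged at V/F = 0.7409.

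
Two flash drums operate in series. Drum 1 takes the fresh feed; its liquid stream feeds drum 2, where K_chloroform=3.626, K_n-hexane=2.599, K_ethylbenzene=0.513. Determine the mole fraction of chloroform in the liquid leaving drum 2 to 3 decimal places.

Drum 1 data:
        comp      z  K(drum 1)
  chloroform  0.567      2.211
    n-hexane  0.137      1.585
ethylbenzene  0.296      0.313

Drum 1:
Newton–Raphson from ψ₁ = 0.5:
  ψ₁ = 0.500: g = 0.1799, g' = -0.675 → ψ₁ = 0.767
  ψ₁ = 0.767: g = -0.0182, g' = -0.870 → ψ₁ = 0.746
  ψ₁ = 0.746: g = -0.0003, g' = -0.840 → ψ₁ = 0.745
Converged at ψ₁ = 0.745.
Drum-1 compositions:
  chloroform: x = 0.298, y = 0.659
  n-hexane: x = 0.095, y = 0.151
  ethylbenzene: x = 0.607, y = 0.190
Drum-2 feed = drum-1 liquid: z₂ = (0.2980, 0.0954, 0.6066).
Drum 2:
Newton–Raphson from ψ₂ = 0.5:
  ψ₂ = 0.500: g = 0.0326, g' = -0.711 → ψ₂ = 0.546
  ψ₂ = 0.546: g = 0.0007, g' = -0.683 → ψ₂ = 0.547
Converged at ψ₂ = 0.547.
  chloroform: x = 0.122, y = 0.444
  n-hexane: x = 0.051, y = 0.132
  ethylbenzene: x = 0.827, y = 0.424

x_chloroform (drum 2) = 0.122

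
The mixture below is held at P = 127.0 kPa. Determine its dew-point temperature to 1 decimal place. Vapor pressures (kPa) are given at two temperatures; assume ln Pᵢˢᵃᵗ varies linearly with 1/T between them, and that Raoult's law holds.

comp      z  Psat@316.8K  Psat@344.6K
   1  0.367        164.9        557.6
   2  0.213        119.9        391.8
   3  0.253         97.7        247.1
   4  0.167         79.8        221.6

T = 319.1 K

Dew-point temperature: Σzᵢ·P/Pᵢˢᵃᵗ(T) = 1. Interpolate ln Pᵢˢᵃᵗ = aᵢ + bᵢ/T.
  T = 316.8 K: ΣzᵢP/Pᵢˢᵃᵗ = 1.1029
  T = 344.6 K: ΣzᵢP/Pᵢˢᵃᵗ = 0.3784
  T = 330.7 K: ΣzᵢP/Pᵢˢᵃᵗ = 0.6305
  T = 323.8 K: ΣzᵢP/Pᵢˢᵃᵗ = 0.8268
  T = 320.3 K: ΣzᵢP/Pᵢˢᵃᵗ = 0.9533
  T = 318.6 K: ΣzᵢP/Pᵢˢᵃᵗ = 1.0228
  T = 319.5 K: ΣzᵢP/Pᵢˢᵃᵗ = 0.9853
Interpolating between 318.6 K and 319.5 K gives T ≈ 319.1 K.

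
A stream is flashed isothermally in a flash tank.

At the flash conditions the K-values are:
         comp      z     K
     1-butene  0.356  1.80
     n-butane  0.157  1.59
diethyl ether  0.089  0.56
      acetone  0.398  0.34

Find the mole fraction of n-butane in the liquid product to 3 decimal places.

x_n-butane = 0.143

Material balance + equilibrium reduce to Σ zᵢ(Kᵢ−1)/(1+ψ(Kᵢ−1)) = 0.
Feasibility: ΣzᵢKᵢ = 1.076, Σzᵢ/Kᵢ = 1.626 — both > 1, two phases present.
Iterate (Newton) starting at ψ = 0.5:
  ψ = 0.500: g = -0.1673, g' = -0.563 → ψ = 0.203
  ψ = 0.203: g = -0.0186, g' = -0.464 → ψ = 0.163
Converged at ψ = 0.163.
Compositions from xᵢ = zᵢ/(1+ψ(Kᵢ−1)), yᵢ = Kᵢxᵢ:
  1-butene: x = 0.315, y = 0.567
  n-butane: x = 0.143, y = 0.228
  diethyl ether: x = 0.096, y = 0.054
  acetone: x = 0.446, y = 0.152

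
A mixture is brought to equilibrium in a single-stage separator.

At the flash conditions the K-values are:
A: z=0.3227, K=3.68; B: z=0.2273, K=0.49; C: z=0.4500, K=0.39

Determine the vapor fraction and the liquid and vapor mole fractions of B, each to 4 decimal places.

Material balance + equilibrium reduce to Σ zᵢ(Kᵢ−1)/(1+ψ(Kᵢ−1)) = 0.
g(0) = ΣzᵢKᵢ − 1 = 0.4744 and g(1) = 1 − Σzᵢ/Kᵢ = -0.7054, so a root lies in (0, 1).
Iterate (Newton) starting at ψ = 0.58:
  ψ = 0.5800: g = -0.25084, g' = -0.8754 → ψ = 0.2935
  ψ = 0.2935: g = 0.01342, g' = -1.0564 → ψ = 0.3062
  ψ = 0.3062: g = 0.00013, g' = -1.0355 → ψ = 0.3063
Converged at ψ = 0.3063.
Compositions from xᵢ = zᵢ/(1+ψ(Kᵢ−1)), yᵢ = Kᵢxᵢ:
  A: x = 0.1772, y = 0.6522
  B: x = 0.2694, y = 0.1320
  C: x = 0.5534, y = 0.2158

ψ = 0.3063, x_B = 0.2694, y_B = 0.1320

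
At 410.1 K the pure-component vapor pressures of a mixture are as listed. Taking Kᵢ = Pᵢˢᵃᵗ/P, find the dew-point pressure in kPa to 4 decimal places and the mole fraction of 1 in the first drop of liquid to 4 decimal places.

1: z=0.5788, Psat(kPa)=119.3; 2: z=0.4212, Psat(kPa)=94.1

Pdew = 107.2073 kPa, x_1 = 0.5201

At the dew point ψ → 1, so Σzᵢ/Kᵢ = 1 with Kᵢ = Pᵢˢᵃᵗ/P ⇒ 1/P = Σzᵢ/Pᵢˢᵃᵗ.
1/P = 0.5788/119.3 + 0.4212/94.1 = 0.0093277 ⇒ P = 107.2073 kPa
xᵢ = zᵢP/Pᵢˢᵃᵗ ⇒ x_1 = 0.5788·107.2073/119.3 = 0.5201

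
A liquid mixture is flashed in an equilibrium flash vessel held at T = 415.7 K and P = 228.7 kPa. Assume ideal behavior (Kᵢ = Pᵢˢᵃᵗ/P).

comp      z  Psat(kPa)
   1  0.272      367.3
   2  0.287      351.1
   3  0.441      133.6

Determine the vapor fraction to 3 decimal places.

Raoult's law: Kᵢ = Pᵢˢᵃᵗ/P = Pᵢˢᵃᵗ/228.7.
  K_1 = 367.3/228.7 = 1.60603, K_2 = 351.1/228.7 = 1.53520, K_3 = 133.6/228.7 = 0.58417
Iterate (Newton) starting at ψ = 0.58:
  ψ = 0.580: g = -0.0025, g' = -0.235 → ψ = 0.569
Converged at ψ = 0.569.

ψ = 0.569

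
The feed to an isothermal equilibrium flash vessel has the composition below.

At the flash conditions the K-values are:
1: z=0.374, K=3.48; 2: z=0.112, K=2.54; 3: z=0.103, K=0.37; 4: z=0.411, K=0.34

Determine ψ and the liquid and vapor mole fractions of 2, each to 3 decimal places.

ψ = 0.512, x_2 = 0.063, y_2 = 0.159

Let ψ = V/F and solve Σ zᵢ(Kᵢ−1)/(1+ψ(Kᵢ−1)) = 0.
Feasibility: ΣzᵢKᵢ = 1.764, Σzᵢ/Kᵢ = 1.639 — both > 1, two phases present.
Iterate (Newton) starting at ψ = 0.3:
  ψ = 0.300: g = 0.2316, g' = -1.221 → ψ = 0.490
  ψ = 0.490: g = 0.0226, g' = -1.032 → ψ = 0.512
Converged at ψ = 0.512.
Compositions from xᵢ = zᵢ/(1+ψ(Kᵢ−1)), yᵢ = Kᵢxᵢ:
  1: x = 0.165, y = 0.574
  2: x = 0.063, y = 0.159
  3: x = 0.152, y = 0.056
  4: x = 0.621, y = 0.211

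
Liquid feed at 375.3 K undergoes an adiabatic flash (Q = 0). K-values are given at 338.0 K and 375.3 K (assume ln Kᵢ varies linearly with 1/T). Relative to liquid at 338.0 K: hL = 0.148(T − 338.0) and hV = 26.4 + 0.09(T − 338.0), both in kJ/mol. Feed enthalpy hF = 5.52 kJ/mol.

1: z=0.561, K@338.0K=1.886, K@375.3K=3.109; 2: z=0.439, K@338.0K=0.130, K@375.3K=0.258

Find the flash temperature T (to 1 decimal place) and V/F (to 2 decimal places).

T = 340.7 K, V/F = 0.19

Adiabatic flash: solve Rachford–Rice at each trial T, then check hF = ψ·hV(T) + (1−ψ)·hL(T).
  T = 338.0 K: K = (1.886, 0.130), RR gives ψ = 0.149, H_out = 3.943 kJ/mol
  T = 375.3 K: K = (3.109, 0.258), RR gives ψ = 0.548, H_out = 18.800 kJ/mol
  T = 356.6 K: K = (2.452, 0.186), RR gives ψ = 0.387, H_out = 12.553 kJ/mol
  T = 347.3 K: K = (2.158, 0.156), RR gives ψ = 0.286, H_out = 8.768 kJ/mol
  T = 342.6 K: K = (2.018, 0.143), RR gives ψ = 0.223, H_out = 6.508 kJ/mol
  T = 340.3 K: K = (1.951, 0.136), RR gives ψ = 0.188, H_out = 5.277 kJ/mol
  T = 341.5 K: K = (1.986, 0.140), RR gives ψ = 0.207, H_out = 5.931 kJ/mol
Linear interpolation between T = 340.3 (H_out = 5.277) and T = 341.5 (H_out = 5.931) on hF = 5.52 gives T ≈ 340.7 K, at which ψ = 0.19.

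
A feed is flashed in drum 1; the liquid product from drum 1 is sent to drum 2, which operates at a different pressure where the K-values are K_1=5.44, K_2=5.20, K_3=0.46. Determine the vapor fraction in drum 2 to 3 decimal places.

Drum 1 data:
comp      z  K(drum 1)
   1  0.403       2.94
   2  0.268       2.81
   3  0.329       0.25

Drum 1:
Rachford–Rice: g(ψ₁) = Σ zᵢ(Kᵢ−1)/(1+ψ₁(Kᵢ−1)) = 0.
Check two-phase: ΣzᵢKᵢ = 2.020 > 1 and Σzᵢ/Kᵢ = 1.548 > 1, so g(0) = 1.020 > 0 and g(1) = -0.548 < 0.
Iterate (Newton) starting at ψ₁ = 0.54:
  ψ₁ = 0.540: g = 0.2124, g' = -1.109 → ψ₁ = 0.732
  ψ₁ = 0.732: g = -0.0148, g' = -1.330 → ψ₁ = 0.720
Converged at ψ₁ = 0.720.
Drum-1 compositions:
  1: x = 0.168, y = 0.494
  2: x = 0.116, y = 0.327
  3: x = 0.716, y = 0.179
Drum-2 feed = drum-1 liquid: z₂ = (0.1681, 0.1163, 0.7156).
Drum 2:
Material balance + equilibrium reduce to Σ zᵢ(Kᵢ−1)/(1+ψ₂(Kᵢ−1)) = 0.
Check two-phase: ΣzᵢKᵢ = 1.849 > 1 and Σzᵢ/Kᵢ = 1.609 > 1, so g(0) = 0.849 > 0 and g(1) = -0.609 < 0.
Iterate (Newton) starting at ψ₂ = 0.49:
  ψ₂ = 0.490: g = -0.1306, g' = -0.934 → ψ₂ = 0.350
  ψ₂ = 0.350: g = 0.0134, g' = -1.161 → ψ₂ = 0.362
Converged at ψ₂ = 0.362.
  1: x = 0.064, y = 0.351
  2: x = 0.046, y = 0.240
  3: x = 0.889, y = 0.409

V/F (drum 2) = 0.362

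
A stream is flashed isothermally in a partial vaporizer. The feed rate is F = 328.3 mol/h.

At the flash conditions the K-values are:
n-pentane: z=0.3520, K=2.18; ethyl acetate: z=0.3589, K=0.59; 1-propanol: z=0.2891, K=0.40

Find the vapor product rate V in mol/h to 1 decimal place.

Material balance + equilibrium reduce to Σ zᵢ(Kᵢ−1)/(1+ψ(Kᵢ−1)) = 0.
Check two-phase: ΣzᵢKᵢ = 1.0948 > 1 and Σzᵢ/Kᵢ = 1.4925 > 1, so g(0) = 0.0948 > 0 and g(1) = -0.4925 < 0.
Newton–Raphson from ψ = 0.5:
  ψ = 0.5000: g = -0.17166, g' = -0.5017 → ψ = 0.1579
  ψ = 0.1579: g = 0.00120, g' = -0.5442 → ψ = 0.1601
Converged at ψ = 0.1601.
Then V = ψ·F = 0.1601·328.3 = 52.5 mol/h and L = F − V = 275.8 mol/h.

V = 52.5 mol/h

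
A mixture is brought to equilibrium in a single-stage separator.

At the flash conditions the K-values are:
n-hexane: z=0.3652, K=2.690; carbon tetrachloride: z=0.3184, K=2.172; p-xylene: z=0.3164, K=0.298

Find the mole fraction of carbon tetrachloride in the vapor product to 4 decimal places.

y_carbon tetrachloride = 0.3677

Material balance + equilibrium reduce to Σ zᵢ(Kᵢ−1)/(1+V/F(Kᵢ−1)) = 0.
Check two-phase: ΣzᵢKᵢ = 1.7682 > 1 and Σzᵢ/Kᵢ = 1.3441 > 1, so g(0) = 0.7682 > 0 and g(1) = -0.3441 < 0.
Newton iteration, V/F⁰ = 0.5:
  V/F = 0.5000: g = 0.22757, g' = -0.8505 → V/F = 0.7676
  V/F = 0.7676: g = -0.01653, g' = -1.0520 → V/F = 0.7519
  V/F = 0.7519: g = -0.00021, g' = -1.0252 → V/F = 0.7517
Converged at V/F = 0.7517.
Compositions from xᵢ = zᵢ/(1+V/F(Kᵢ−1)), yᵢ = Kᵢxᵢ:
  n-hexane: x = 0.1609, y = 0.4327
  carbon tetrachloride: x = 0.1693, y = 0.3677
  p-xylene: x = 0.6699, y = 0.1996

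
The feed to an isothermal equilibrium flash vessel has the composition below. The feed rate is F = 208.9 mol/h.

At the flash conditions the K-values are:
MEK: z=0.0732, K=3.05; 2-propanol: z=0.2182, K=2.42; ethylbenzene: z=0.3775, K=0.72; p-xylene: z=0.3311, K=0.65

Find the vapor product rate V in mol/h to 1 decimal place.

Material balance + equilibrium reduce to Σ zᵢ(Kᵢ−1)/(1+V/F(Kᵢ−1)) = 0.
Check two-phase: ΣzᵢKᵢ = 1.2383 > 1 and Σzᵢ/Kᵢ = 1.1479 > 1, so g(0) = 0.2383 > 0 and g(1) = -0.1479 < 0.
Newton–Raphson from V/F = 0.5:
  V/F = 0.5000: g = -0.00807, g' = -0.3251 → V/F = 0.4752
  V/F = 0.4752: g = 0.00010, g' = -0.3335 → V/F = 0.4755
Converged at V/F = 0.4755.
Then V = V/F·F = 0.4755·208.9 = 99.3 mol/h and L = F − V = 109.6 mol/h.

V = 99.3 mol/h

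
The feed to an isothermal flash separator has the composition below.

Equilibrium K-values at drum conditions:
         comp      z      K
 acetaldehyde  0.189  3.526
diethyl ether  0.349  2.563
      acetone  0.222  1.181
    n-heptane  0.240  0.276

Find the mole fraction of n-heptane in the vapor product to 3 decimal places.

Material balance + equilibrium reduce to Σ zᵢ(Kᵢ−1)/(1+ψ(Kᵢ−1)) = 0.
Check two-phase: ΣzᵢKᵢ = 1.889 > 1 and Σzᵢ/Kᵢ = 1.247 > 1, so g(0) = 0.889 > 0 and g(1) = -0.247 < 0.
Newton iteration, ψ⁰ = 0.67:
  ψ = 0.670: g = 0.1422, g' = -0.850 → ψ = 0.837
  ψ = 0.837: g = -0.0167, g' = -1.101 → ψ = 0.822
Converged at ψ = 0.822.
Compositions from xᵢ = zᵢ/(1+ψ(Kᵢ−1)), yᵢ = Kᵢxᵢ:
  acetaldehyde: x = 0.061, y = 0.217
  diethyl ether: x = 0.153, y = 0.392
  acetone: x = 0.193, y = 0.228
  n-heptane: x = 0.593, y = 0.164

y_n-heptane = 0.164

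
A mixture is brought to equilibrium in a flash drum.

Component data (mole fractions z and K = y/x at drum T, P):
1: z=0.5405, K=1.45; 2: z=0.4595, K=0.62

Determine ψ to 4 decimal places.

ψ = 0.4013

Rachford–Rice: g(ψ) = Σ zᵢ(Kᵢ−1)/(1+ψ(Kᵢ−1)) = 0.
Check two-phase: ΣzᵢKᵢ = 1.0686 > 1 and Σzᵢ/Kᵢ = 1.1139 > 1, so g(0) = 0.0686 > 0 and g(1) = -0.1139 < 0.
Newton–Raphson from ψ = 0.5:
  ψ = 0.5000: g = -0.01702, g' = -0.1741 → ψ = 0.4022
  ψ = 0.4022: g = -0.00017, g' = -0.1709 → ψ = 0.4013
Converged at ψ = 0.4013.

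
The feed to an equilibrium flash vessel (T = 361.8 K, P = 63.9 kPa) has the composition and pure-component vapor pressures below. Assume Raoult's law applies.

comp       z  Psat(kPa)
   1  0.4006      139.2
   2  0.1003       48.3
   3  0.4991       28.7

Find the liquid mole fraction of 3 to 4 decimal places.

Raoult's law: Kᵢ = Pᵢˢᵃᵗ/P = Pᵢˢᵃᵗ/63.9.
  K_1 = 139.2/63.9 = 2.178404, K_2 = 48.3/63.9 = 0.755869, K_3 = 28.7/63.9 = 0.449139
Material balance + equilibrium reduce to Σ zᵢ(Kᵢ−1)/(1+ψ(Kᵢ−1)) = 0.
Feasibility: ΣzᵢKᵢ = 1.1726, Σzᵢ/Kᵢ = 1.4278 — both > 1, two phases present.
Iterate (Newton) starting at ψ = 0.5:
  ψ = 0.5000: g = -0.11029, g' = -0.5165 → ψ = 0.2865
  ψ = 0.2865: g = 0.00015, g' = -0.5314 → ψ = 0.2868
Converged at ψ = 0.2868.
Compositions from xᵢ = zᵢ/(1+ψ(Kᵢ−1)), yᵢ = Kᵢxᵢ:
  1: x = 0.2994, y = 0.6523
  2: x = 0.1079, y = 0.0815
  3: x = 0.5927, y = 0.2662

x_3 = 0.5927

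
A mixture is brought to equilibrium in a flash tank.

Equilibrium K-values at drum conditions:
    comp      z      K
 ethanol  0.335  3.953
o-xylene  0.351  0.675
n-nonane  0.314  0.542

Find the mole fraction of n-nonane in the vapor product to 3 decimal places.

y_n-nonane = 0.239

Material balance + equilibrium reduce to Σ zᵢ(Kᵢ−1)/(1+β(Kᵢ−1)) = 0.
Feasibility: ΣzᵢKᵢ = 1.731, Σzᵢ/Kᵢ = 1.184 — both > 1, two phases present.
Iterate (Newton) starting at β = 0.5:
  β = 0.500: g = 0.0767, g' = -0.640 → β = 0.620
  β = 0.620: g = 0.0058, g' = -0.551 → β = 0.630
Converged at β = 0.630.
Compositions from xᵢ = zᵢ/(1+β(Kᵢ−1)), yᵢ = Kᵢxᵢ:
  ethanol: x = 0.117, y = 0.463
  o-xylene: x = 0.441, y = 0.298
  n-nonane: x = 0.441, y = 0.239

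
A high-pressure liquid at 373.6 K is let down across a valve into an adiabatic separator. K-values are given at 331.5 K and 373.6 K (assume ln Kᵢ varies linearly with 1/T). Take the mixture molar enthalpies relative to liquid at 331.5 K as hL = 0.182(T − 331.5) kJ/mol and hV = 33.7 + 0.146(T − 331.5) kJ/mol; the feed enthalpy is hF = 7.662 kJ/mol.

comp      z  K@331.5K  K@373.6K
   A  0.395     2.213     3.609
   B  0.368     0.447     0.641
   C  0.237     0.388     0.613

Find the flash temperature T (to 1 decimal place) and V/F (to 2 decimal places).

T = 333.3 K, V/F = 0.22

Adiabatic flash: solve Rachford–Rice at each trial T, then check hF = ψ·hV(T) + (1−ψ)·hL(T).
  T = 331.5 K: K = (2.213, 0.447, 0.388), RR gives ψ = 0.187, H_out = 6.290 kJ/mol
  T = 373.6 K: K = (3.609, 0.641, 0.613), RR gives ψ = 0.835, H_out = 34.540 kJ/mol
  T = 352.6 K: K = (2.869, 0.541, 0.495), RR gives ψ = 0.504, H_out = 20.439 kJ/mol
  T = 342.1 K: K = (2.532, 0.494, 0.440), RR gives ψ = 0.353, H_out = 13.707 kJ/mol
  T = 336.8 K: K = (2.369, 0.470, 0.414), RR gives ψ = 0.273, H_out = 10.126 kJ/mol
  T = 334.1 K: K = (2.289, 0.458, 0.400), RR gives ψ = 0.230, H_out = 8.212 kJ/mol
  T = 332.8 K: K = (2.251, 0.453, 0.394), RR gives ψ = 0.209, H_out = 7.262 kJ/mol
Linear interpolation between T = 332.8 (H_out = 7.262) and T = 334.1 (H_out = 8.212) on hF = 7.662 gives T ≈ 333.3 K, at which ψ = 0.22.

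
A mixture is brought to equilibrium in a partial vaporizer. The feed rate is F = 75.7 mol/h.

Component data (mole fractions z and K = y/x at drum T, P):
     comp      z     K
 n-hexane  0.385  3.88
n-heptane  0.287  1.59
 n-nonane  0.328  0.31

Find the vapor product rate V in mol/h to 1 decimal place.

V = 56.7 mol/h

Let ψ = V/F and solve Σ zᵢ(Kᵢ−1)/(1+ψ(Kᵢ−1)) = 0.
Check two-phase: ΣzᵢKᵢ = 2.052 > 1 and Σzᵢ/Kᵢ = 1.338 > 1, so g(0) = 1.052 > 0 and g(1) = -0.338 < 0.
Iterate (Newton) starting at ψ = 0.5:
  ψ = 0.500: g = 0.2397, g' = -0.960 → ψ = 0.750
  ψ = 0.750: g = -0.0004, g' = -1.038 → ψ = 0.749
Converged at ψ = 0.749.
Then V = ψ·F = 0.7492·75.7 = 56.7 mol/h and L = F − V = 19.0 mol/h.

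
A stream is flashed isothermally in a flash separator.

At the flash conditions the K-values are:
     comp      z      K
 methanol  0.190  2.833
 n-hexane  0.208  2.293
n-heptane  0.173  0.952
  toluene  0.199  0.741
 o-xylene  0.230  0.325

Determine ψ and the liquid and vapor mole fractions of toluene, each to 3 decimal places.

Let ψ = V/F and solve Σ zᵢ(Kᵢ−1)/(1+ψ(Kᵢ−1)) = 0.
Check two-phase: ΣzᵢKᵢ = 1.402 > 1 and Σzᵢ/Kᵢ = 1.316 > 1, so g(0) = 0.402 > 0 and g(1) = -0.316 < 0.
Newton iteration, ψ⁰ = 0.4:
  ψ = 0.400: g = 0.0996, g' = -0.577 → ψ = 0.572
  ψ = 0.572: g = 0.0024, g' = -0.564 → ψ = 0.577
Converged at ψ = 0.577.
Compositions from xᵢ = zᵢ/(1+ψ(Kᵢ−1)), yᵢ = Kᵢxᵢ:
  methanol: x = 0.092, y = 0.262
  n-hexane: x = 0.119, y = 0.273
  n-heptane: x = 0.178, y = 0.169
  toluene: x = 0.234, y = 0.173
  o-xylene: x = 0.377, y = 0.122

ψ = 0.577, x_toluene = 0.234, y_toluene = 0.173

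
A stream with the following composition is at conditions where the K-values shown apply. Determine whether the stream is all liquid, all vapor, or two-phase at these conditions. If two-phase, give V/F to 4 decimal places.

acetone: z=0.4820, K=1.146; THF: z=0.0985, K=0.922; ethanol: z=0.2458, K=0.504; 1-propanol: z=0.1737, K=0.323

ΣzᵢKᵢ = 0.8232; Σzᵢ/Kᵢ = 1.5529.
Since ΣzᵢKᵢ < 1 the mixture is below its bubble point — single liquid phase.

all liquid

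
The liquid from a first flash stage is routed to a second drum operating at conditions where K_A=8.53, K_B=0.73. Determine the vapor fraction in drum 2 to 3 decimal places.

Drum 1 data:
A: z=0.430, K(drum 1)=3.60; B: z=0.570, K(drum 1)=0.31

Drum 1:
Rachford–Rice: g(ψ₁) = Σ zᵢ(Kᵢ−1)/(1+ψ₁(Kᵢ−1)) = 0.
g(0) = ΣzᵢKᵢ − 1 = 0.725 and g(1) = 1 − Σzᵢ/Kᵢ = -0.958, so a root lies in (0, 1).
Binary case is linear: z₁(K₁−1)(1+ψ₁(K₂−1)) + z₂(K₂−1)(1+ψ₁(K₁−1)) = 0
⇒ ψ₁ = [z₁(K₁−1)+z₂(K₂−1)] / [−(K₁−1)(K₂−1)] = 0.7247/1.7940 = 0.404
Drum-1 compositions:
  A: x = 0.210, y = 0.755
  B: x = 0.790, y = 0.245
Drum-2 feed = drum-1 liquid: z₂ = (0.2097, 0.7903).
Drum 2:
Material balance + equilibrium reduce to Σ zᵢ(Kᵢ−1)/(1+ψ₂(Kᵢ−1)) = 0.
Feasibility: ΣzᵢKᵢ = 2.366, Σzᵢ/Kᵢ = 1.107 — both > 1, two phases present.
Binary case is linear: z₁(K₁−1)(1+ψ₂(K₂−1)) + z₂(K₂−1)(1+ψ₂(K₁−1)) = 0
⇒ ψ₂ = [z₁(K₁−1)+z₂(K₂−1)] / [−(K₁−1)(K₂−1)] = 1.3659/2.0331 = 0.672
  A: x = 0.035, y = 0.295
  B: x = 0.965, y = 0.705

V/F (drum 2) = 0.672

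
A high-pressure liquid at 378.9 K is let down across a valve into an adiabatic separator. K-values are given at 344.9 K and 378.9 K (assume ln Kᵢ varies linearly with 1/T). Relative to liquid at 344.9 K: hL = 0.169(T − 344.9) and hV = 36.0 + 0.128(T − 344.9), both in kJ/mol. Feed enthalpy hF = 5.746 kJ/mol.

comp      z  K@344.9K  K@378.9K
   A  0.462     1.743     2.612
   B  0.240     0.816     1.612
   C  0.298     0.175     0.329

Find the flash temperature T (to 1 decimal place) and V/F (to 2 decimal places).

Adiabatic flash: solve Rachford–Rice at each trial T, then check hF = ψ·hV(T) + (1−ψ)·hL(T).
  T = 344.9 K: K = (1.743, 0.816, 0.175), RR gives ψ = 0.114, H_out = 4.103 kJ/mol
  T = 378.9 K: K = (2.612, 1.612, 0.329), RR gives ψ = 0.791, H_out = 33.127 kJ/mol
  T = 361.9 K: K = (2.154, 1.165, 0.244), RR gives ψ = 0.517, H_out = 21.139 kJ/mol
  T = 353.4 K: K = (1.943, 0.979, 0.207), RR gives ψ = 0.342, H_out = 13.643 kJ/mol
  T = 349.1 K: K = (1.840, 0.894, 0.190), RR gives ψ = 0.235, H_out = 9.138 kJ/mol
  T = 347.0 K: K = (1.791, 0.854, 0.183), RR gives ψ = 0.177, H_out = 6.709 kJ/mol
Linear interpolation between T = 344.9 (H_out = 4.103) and T = 347.0 (H_out = 6.709) on hF = 5.746 gives T ≈ 346.2 K, at which ψ = 0.15.

T = 346.2 K, V/F = 0.15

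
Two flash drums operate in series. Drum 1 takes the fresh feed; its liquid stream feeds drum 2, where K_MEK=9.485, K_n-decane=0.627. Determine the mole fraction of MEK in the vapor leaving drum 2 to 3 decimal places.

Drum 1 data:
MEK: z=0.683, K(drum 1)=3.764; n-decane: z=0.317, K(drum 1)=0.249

Drum 1:
Material balance + equilibrium reduce to Σ zᵢ(Kᵢ−1)/(1+ψ₁(Kᵢ−1)) = 0.
Feasibility: ΣzᵢKᵢ = 2.650, Σzᵢ/Kᵢ = 1.455 — both > 1, two phases present.
Binary case is linear: z₁(K₁−1)(1+ψ₁(K₂−1)) + z₂(K₂−1)(1+ψ₁(K₁−1)) = 0
⇒ ψ₁ = [z₁(K₁−1)+z₂(K₂−1)] / [−(K₁−1)(K₂−1)] = 1.6497/2.0758 = 0.795
Drum-1 compositions:
  MEK: x = 0.214, y = 0.804
  n-decane: x = 0.786, y = 0.196
Drum-2 feed = drum-1 liquid: z₂ = (0.2137, 0.7863).
Drum 2:
Let ψ₂ = V/F and solve Σ zᵢ(Kᵢ−1)/(1+ψ₂(Kᵢ−1)) = 0.
Feasibility: ΣzᵢKᵢ = 2.520, Σzᵢ/Kᵢ = 1.277 — both > 1, two phases present.
Binary case is linear: z₁(K₁−1)(1+ψ₂(K₂−1)) + z₂(K₂−1)(1+ψ₂(K₁−1)) = 0
⇒ ψ₂ = [z₁(K₁−1)+z₂(K₂−1)] / [−(K₁−1)(K₂−1)] = 1.5196/3.1649 = 0.480
  MEK: x = 0.042, y = 0.399
  n-decane: x = 0.958, y = 0.601

y_MEK (drum 2) = 0.399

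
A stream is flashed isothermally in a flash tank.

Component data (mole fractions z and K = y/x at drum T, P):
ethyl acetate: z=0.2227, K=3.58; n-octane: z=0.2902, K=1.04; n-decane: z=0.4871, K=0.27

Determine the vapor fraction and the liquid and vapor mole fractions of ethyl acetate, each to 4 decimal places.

Rachford–Rice: g(ψ) = Σ zᵢ(Kᵢ−1)/(1+ψ(Kᵢ−1)) = 0.
Feasibility: ΣzᵢKᵢ = 1.2306, Σzᵢ/Kᵢ = 2.1453 — both > 1, two phases present.
Newton iteration, ψ⁰ = 0.55:
  ψ = 0.5500: g = -0.34524, g' = -0.9784 → ψ = 0.1971
  ψ = 0.1971: g = -0.02299, g' = -1.0060 → ψ = 0.1743
  ψ = 0.1743: g = 0.00045, g' = -1.0466 → ψ = 0.1747
Converged at ψ = 0.1747.
Compositions from xᵢ = zᵢ/(1+ψ(Kᵢ−1)), yᵢ = Kᵢxᵢ:
  ethyl acetate: x = 0.1535, y = 0.5495
  n-octane: x = 0.2882, y = 0.2997
  n-decane: x = 0.5583, y = 0.1507

ψ = 0.1747, x_ethyl acetate = 0.1535, y_ethyl acetate = 0.5495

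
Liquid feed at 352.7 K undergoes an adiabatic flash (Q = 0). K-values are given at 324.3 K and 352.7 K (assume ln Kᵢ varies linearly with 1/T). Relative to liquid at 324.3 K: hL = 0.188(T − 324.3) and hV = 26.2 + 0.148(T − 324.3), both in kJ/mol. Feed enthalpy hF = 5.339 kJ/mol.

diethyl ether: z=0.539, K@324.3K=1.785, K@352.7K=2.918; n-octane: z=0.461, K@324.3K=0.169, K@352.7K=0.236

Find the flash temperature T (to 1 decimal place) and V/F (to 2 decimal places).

T = 329.0 K, V/F = 0.17

Adiabatic flash: solve Rachford–Rice at each trial T, then check hF = ψ·hV(T) + (1−ψ)·hL(T).
  T = 324.3 K: K = (1.785, 0.169), RR gives ψ = 0.061, H_out = 1.608 kJ/mol
  T = 352.7 K: K = (2.918, 0.236), RR gives ψ = 0.465, H_out = 16.998 kJ/mol
  T = 338.5 K: K = (2.306, 0.201), RR gives ψ = 0.322, H_out = 10.915 kJ/mol
  T = 331.4 K: K = (2.034, 0.185), RR gives ψ = 0.215, H_out = 6.918 kJ/mol
  T = 327.9 K: K = (1.909, 0.177), RR gives ψ = 0.148, H_out = 4.520 kJ/mol
  T = 329.6 K: K = (1.969, 0.181), RR gives ψ = 0.182, H_out = 5.730 kJ/mol
  T = 328.8 K: K = (1.941, 0.179), RR gives ψ = 0.166, H_out = 5.172 kJ/mol
Linear interpolation between T = 328.8 (H_out = 5.172) and T = 329.6 (H_out = 5.730) on hF = 5.339 gives T ≈ 329.0 K, at which ψ = 0.17.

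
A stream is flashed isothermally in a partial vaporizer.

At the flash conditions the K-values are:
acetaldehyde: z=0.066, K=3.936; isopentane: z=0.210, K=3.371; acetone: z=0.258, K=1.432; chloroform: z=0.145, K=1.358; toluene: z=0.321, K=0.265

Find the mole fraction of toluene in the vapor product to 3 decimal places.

Rachford–Rice: g(β) = Σ zᵢ(Kᵢ−1)/(1+β(Kᵢ−1)) = 0.
g(0) = ΣzᵢKᵢ − 1 = 0.619 and g(1) = 1 − Σzᵢ/Kᵢ = -0.577, so a root lies in (0, 1).
Newton iteration, β⁰ = 0.5:
  β = 0.500: g = 0.0690, g' = -0.820 → β = 0.584
  β = 0.584: g = -0.0014, g' = -0.861 → β = 0.583
Converged at β = 0.583.
Compositions from xᵢ = zᵢ/(1+β(Kᵢ−1)), yᵢ = Kᵢxᵢ:
  acetaldehyde: x = 0.024, y = 0.096
  isopentane: x = 0.088, y = 0.297
  acetone: x = 0.206, y = 0.295
  chloroform: x = 0.120, y = 0.163
  toluene: x = 0.561, y = 0.149

y_toluene = 0.149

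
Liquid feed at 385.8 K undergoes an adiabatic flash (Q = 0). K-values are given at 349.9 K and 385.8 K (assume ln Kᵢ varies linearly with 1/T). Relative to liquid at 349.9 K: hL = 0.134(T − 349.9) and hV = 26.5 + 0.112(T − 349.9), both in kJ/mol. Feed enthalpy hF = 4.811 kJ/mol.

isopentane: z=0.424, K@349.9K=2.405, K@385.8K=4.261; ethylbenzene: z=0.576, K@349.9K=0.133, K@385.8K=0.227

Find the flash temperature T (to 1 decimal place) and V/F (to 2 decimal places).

T = 355.9 K, V/F = 0.15

Adiabatic flash: solve Rachford–Rice at each trial T, then check hF = ψ·hV(T) + (1−ψ)·hL(T).
  T = 349.9 K: K = (2.405, 0.133), RR gives ψ = 0.079, H_out = 2.096 kJ/mol
  T = 385.8 K: K = (4.261, 0.227), RR gives ψ = 0.372, H_out = 14.372 kJ/mol
  T = 367.9 K: K = (3.249, 0.176), RR gives ψ = 0.259, H_out = 9.161 kJ/mol
  T = 358.9 K: K = (2.806, 0.154), RR gives ψ = 0.182, H_out = 5.992 kJ/mol
  T = 354.4 K: K = (2.600, 0.143), RR gives ψ = 0.135, H_out = 4.163 kJ/mol
  T = 356.6 K: K = (2.699, 0.148), RR gives ψ = 0.159, H_out = 5.083 kJ/mol
Linear interpolation between T = 354.4 (H_out = 4.163) and T = 356.6 (H_out = 5.083) on hF = 4.811 gives T ≈ 355.9 K, at which ψ = 0.15.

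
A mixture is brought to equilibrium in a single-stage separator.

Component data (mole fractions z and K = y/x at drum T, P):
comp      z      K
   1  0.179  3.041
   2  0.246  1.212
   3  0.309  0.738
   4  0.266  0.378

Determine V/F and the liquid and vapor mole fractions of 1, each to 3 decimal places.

V/F = 0.268, x_1 = 0.116, y_1 = 0.352

Iterate (Newton) starting at V/F = 0.44:
  V/F = 0.440: g = -0.0791, g' = -0.438 → V/F = 0.260
  V/F = 0.260: g = 0.0041, g' = -0.499 → V/F = 0.268
Converged at V/F = 0.268.
Compositions from xᵢ = zᵢ/(1+V/F(Kᵢ−1)), yᵢ = Kᵢxᵢ:
  1: x = 0.116, y = 0.352
  2: x = 0.233, y = 0.282
  3: x = 0.332, y = 0.245
  4: x = 0.319, y = 0.121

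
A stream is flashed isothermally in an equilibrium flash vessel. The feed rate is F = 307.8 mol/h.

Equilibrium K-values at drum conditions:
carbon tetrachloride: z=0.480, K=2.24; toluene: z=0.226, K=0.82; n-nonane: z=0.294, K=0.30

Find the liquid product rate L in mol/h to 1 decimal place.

Newton iteration, V/F⁰ = 0.5:
  V/F = 0.500: g = 0.0061, g' = -0.631 → V/F = 0.510
Converged at V/F = 0.510.
Then V = V/F·F = 0.5096·307.8 = 156.9 mol/h and L = F − V = 150.9 mol/h.

L = 150.9 mol/h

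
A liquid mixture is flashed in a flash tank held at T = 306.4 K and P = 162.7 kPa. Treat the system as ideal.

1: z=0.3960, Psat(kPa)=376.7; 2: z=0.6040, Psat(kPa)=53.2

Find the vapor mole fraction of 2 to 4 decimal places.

Raoult's law: Kᵢ = Pᵢˢᵃᵗ/P = Pᵢˢᵃᵗ/162.7.
  K_1 = 376.7/162.7 = 2.315304, K_2 = 53.2/162.7 = 0.326982
Rachford–Rice: g(β) = Σ zᵢ(Kᵢ−1)/(1+β(Kᵢ−1)) = 0.
g(0) = ΣzᵢKᵢ − 1 = 0.1144 and g(1) = 1 − Σzᵢ/Kᵢ = -1.0182, so a root lies in (0, 1).
Newton iteration, β⁰ = 0.5:
  β = 0.5000: g = -0.29846, g' = -0.8708 → β = 0.1573
  β = 0.1573: g = -0.02303, g' = -0.8126 → β = 0.1289
  β = 0.1289: g = 0.00022, g' = -0.8289 → β = 0.1292
Converged at β = 0.1292.
Compositions from xᵢ = zᵢ/(1+β(Kᵢ−1)), yᵢ = Kᵢxᵢ:
  1: x = 0.3385, y = 0.7837
  2: x = 0.6615, y = 0.2163

y_2 = 0.2163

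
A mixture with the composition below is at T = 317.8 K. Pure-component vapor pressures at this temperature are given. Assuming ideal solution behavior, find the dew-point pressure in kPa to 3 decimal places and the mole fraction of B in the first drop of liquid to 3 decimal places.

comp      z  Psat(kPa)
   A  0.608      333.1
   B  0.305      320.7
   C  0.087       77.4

At the dew point ψ → 1, so Σzᵢ/Kᵢ = 1 with Kᵢ = Pᵢˢᵃᵗ/P ⇒ 1/P = Σzᵢ/Pᵢˢᵃᵗ.
1/P = 0.608/333.1 + 0.305/320.7 + 0.087/77.4 = 0.003900 ⇒ P = 256.387 kPa
xᵢ = zᵢP/Pᵢˢᵃᵗ ⇒ x_B = 0.305·256.387/320.7 = 0.244

Pdew = 256.387 kPa, x_B = 0.244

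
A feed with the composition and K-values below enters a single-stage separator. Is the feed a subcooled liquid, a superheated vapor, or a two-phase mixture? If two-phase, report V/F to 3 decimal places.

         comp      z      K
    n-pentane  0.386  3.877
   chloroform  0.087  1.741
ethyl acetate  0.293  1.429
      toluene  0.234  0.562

ΣzᵢKᵢ = 2.198; Σzᵢ/Kᵢ = 0.771.
Since Σzᵢ/Kᵢ < 1 the mixture is above its dew point — single vapor phase.

superheated vapor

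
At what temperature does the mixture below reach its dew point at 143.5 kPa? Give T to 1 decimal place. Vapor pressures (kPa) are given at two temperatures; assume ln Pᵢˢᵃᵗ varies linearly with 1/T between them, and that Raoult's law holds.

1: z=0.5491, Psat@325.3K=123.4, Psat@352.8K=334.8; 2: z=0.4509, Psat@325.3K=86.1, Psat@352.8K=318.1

Dew-point temperature: Σzᵢ·P/Pᵢˢᵃᵗ(T) = 1. Interpolate ln Pᵢˢᵃᵗ = aᵢ + bᵢ/T.
  T = 325.3 K: ΣzᵢP/Pᵢˢᵃᵗ = 1.3900
  T = 352.8 K: ΣzᵢP/Pᵢˢᵃᵗ = 0.4388
  T = 339.1 K: ΣzᵢP/Pᵢˢᵃᵗ = 0.7591
  T = 332.2 K: ΣzᵢP/Pᵢˢᵃᵗ = 1.0199
  T = 335.6 K: ΣzᵢP/Pᵢˢᵃᵗ = 0.8803
  T = 333.9 K: ΣzᵢP/Pᵢˢᵃᵗ = 0.9471
Interpolating between 332.2 K and 333.9 K gives T ≈ 332.7 K.

T = 332.7 K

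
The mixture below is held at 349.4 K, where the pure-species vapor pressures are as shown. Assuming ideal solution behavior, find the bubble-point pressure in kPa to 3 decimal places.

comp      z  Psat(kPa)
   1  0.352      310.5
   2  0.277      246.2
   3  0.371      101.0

At the bubble point ψ → 0, so ΣzᵢKᵢ = 1 with Kᵢ = Pᵢˢᵃᵗ/P ⇒ P = ΣzᵢPᵢˢᵃᵗ.
P = 0.352·310.5 + 0.277·246.2 + 0.371·101.0 = 214.964 kPa

Pbub = 214.964 kPa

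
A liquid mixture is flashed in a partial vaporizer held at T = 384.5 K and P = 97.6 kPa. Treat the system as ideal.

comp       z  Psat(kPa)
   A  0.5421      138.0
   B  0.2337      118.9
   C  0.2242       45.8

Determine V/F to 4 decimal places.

V/F = 0.8204

Raoult's law: Kᵢ = Pᵢˢᵃᵗ/P = Pᵢˢᵃᵗ/97.6.
  K_A = 138.0/97.6 = 1.413934, K_B = 118.9/97.6 = 1.218238, K_C = 45.8/97.6 = 0.469262
Rachford–Rice: g(V/F) = Σ zᵢ(Kᵢ−1)/(1+V/F(Kᵢ−1)) = 0.
Check two-phase: ΣzᵢKᵢ = 1.1564 > 1 and Σzᵢ/Kᵢ = 1.0530 > 1, so g(0) = 0.1564 > 0 and g(1) = -0.0530 < 0.
Newton iteration, V/F⁰ = 0.6:
  V/F = 0.6000: g = 0.05026, g' = -0.2043 → V/F = 0.8461
  V/F = 0.8461: g = -0.00673, g' = -0.2669 → V/F = 0.8209
  V/F = 0.8209: g = -0.00011, g' = -0.2580 → V/F = 0.8204
Converged at V/F = 0.8204.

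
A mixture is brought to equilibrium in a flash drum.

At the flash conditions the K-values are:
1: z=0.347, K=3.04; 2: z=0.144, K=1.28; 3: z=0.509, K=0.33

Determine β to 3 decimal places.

β = 0.355

Let β = V/F and solve Σ zᵢ(Kᵢ−1)/(1+β(Kᵢ−1)) = 0.
Feasibility: ΣzᵢKᵢ = 1.407, Σzᵢ/Kᵢ = 1.769 — both > 1, two phases present.
Newton–Raphson from β = 0.62:
  β = 0.620: g = -0.2364, g' = -0.958 → β = 0.373
  β = 0.373: g = -0.0164, g' = -0.881 → β = 0.355
Converged at β = 0.355.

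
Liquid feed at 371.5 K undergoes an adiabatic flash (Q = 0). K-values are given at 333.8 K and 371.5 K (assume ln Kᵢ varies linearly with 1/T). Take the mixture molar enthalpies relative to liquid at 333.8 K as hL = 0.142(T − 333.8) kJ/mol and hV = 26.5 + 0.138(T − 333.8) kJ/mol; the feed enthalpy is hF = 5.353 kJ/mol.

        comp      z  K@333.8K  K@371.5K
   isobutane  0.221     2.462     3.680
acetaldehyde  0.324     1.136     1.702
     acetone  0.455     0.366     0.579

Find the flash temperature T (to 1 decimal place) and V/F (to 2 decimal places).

T = 336.6 K, V/F = 0.19

Adiabatic flash: solve Rachford–Rice at each trial T, then check hF = ψ·hV(T) + (1−ψ)·hL(T).
  T = 333.8 K: K = (2.462, 1.136, 0.366), RR gives ψ = 0.131, H_out = 3.465 kJ/mol
  T = 371.5 K: K = (3.680, 1.702, 0.579), RR gives ψ = 0.911, H_out = 29.364 kJ/mol
  T = 352.6 K: K = (3.041, 1.405, 0.466), RR gives ψ = 0.501, H_out = 15.915 kJ/mol
  T = 343.2 K: K = (2.744, 1.267, 0.414), RR gives ψ = 0.318, H_out = 9.756 kJ/mol
  T = 338.5 K: K = (2.601, 1.201, 0.390), RR gives ψ = 0.226, H_out = 6.647 kJ/mol
  T = 336.1 K: K = (2.530, 1.167, 0.377), RR gives ψ = 0.178, H_out = 5.034 kJ/mol
Linear interpolation between T = 336.1 (H_out = 5.034) and T = 338.5 (H_out = 6.647) on hF = 5.353 gives T ≈ 336.6 K, at which ψ = 0.19.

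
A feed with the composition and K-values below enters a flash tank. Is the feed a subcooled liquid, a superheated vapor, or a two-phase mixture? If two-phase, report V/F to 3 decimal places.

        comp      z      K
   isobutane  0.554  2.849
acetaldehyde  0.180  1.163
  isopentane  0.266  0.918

superheated vapor

ΣzᵢKᵢ = 2.032; Σzᵢ/Kᵢ = 0.639.
Since Σzᵢ/Kᵢ < 1 the mixture is above its dew point — single vapor phase.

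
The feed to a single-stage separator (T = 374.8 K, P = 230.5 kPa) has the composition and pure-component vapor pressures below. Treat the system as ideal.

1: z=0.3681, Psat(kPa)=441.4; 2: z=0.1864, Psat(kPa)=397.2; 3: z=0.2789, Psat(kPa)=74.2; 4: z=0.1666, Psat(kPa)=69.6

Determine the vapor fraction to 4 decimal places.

ψ = 0.2838

Raoult's law: Kᵢ = Pᵢˢᵃᵗ/P = Pᵢˢᵃᵗ/230.5.
  K_1 = 441.4/230.5 = 1.914967, K_2 = 397.2/230.5 = 1.723210, K_3 = 74.2/230.5 = 0.321909, K_4 = 69.6/230.5 = 0.301952
Material balance + equilibrium reduce to Σ zᵢ(Kᵢ−1)/(1+ψ(Kᵢ−1)) = 0.
Feasibility: ΣzᵢKᵢ = 1.1662, Σzᵢ/Kᵢ = 1.7185 — both > 1, two phases present.
Newton–Raphson from ψ = 0.31:
  ψ = 0.3100: g = -0.01537, g' = -0.5899 → ψ = 0.2839
  ψ = 0.2839: g = -0.00008, g' = -0.5842 → ψ = 0.2838
Converged at ψ = 0.2838.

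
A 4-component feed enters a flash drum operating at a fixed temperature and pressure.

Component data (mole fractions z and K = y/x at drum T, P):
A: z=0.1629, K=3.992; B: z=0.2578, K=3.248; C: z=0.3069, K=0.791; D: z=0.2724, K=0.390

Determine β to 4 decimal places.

β = 0.7260

Let β = V/F and solve Σ zᵢ(Kᵢ−1)/(1+β(Kᵢ−1)) = 0.
g(0) = ΣzᵢKᵢ − 1 = 0.8366 and g(1) = 1 − Σzᵢ/Kᵢ = -0.2066, so a root lies in (0, 1).
Newton iteration, β⁰ = 0.48:
  β = 0.4800: g = 0.17256, g' = -0.7663 → β = 0.7052
  β = 0.7052: g = 0.01407, g' = -0.6763 → β = 0.7260
Converged at β = 0.7260.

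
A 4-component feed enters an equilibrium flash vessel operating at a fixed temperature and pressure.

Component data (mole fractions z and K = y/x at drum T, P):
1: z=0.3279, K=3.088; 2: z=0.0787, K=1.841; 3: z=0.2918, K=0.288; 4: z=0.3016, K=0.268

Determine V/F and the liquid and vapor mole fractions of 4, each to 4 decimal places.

Material balance + equilibrium reduce to Σ zᵢ(Kᵢ−1)/(1+V/F(Kᵢ−1)) = 0.
Feasibility: ΣzᵢKᵢ = 1.3223, Σzᵢ/Kᵢ = 2.2875 — both > 1, two phases present.
Newton–Raphson from V/F = 0.38:
  V/F = 0.3800: g = -0.15876, g' = -1.0646 → V/F = 0.2309
  V/F = 0.2309: g = 0.00308, g' = -1.1357 → V/F = 0.2336
Converged at V/F = 0.2336.
Compositions from xᵢ = zᵢ/(1+V/F(Kᵢ−1)), yᵢ = Kᵢxᵢ:
  1: x = 0.2204, y = 0.6806
  2: x = 0.0658, y = 0.1211
  3: x = 0.3500, y = 0.1008
  4: x = 0.3638, y = 0.0975

V/F = 0.2336, x_4 = 0.3638, y_4 = 0.0975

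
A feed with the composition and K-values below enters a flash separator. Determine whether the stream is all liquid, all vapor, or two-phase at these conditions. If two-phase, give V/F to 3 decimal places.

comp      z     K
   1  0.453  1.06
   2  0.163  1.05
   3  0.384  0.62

all liquid

ΣzᵢKᵢ = 0.889; Σzᵢ/Kᵢ = 1.202.
Since ΣzᵢKᵢ < 1 the mixture is below its bubble point — single liquid phase.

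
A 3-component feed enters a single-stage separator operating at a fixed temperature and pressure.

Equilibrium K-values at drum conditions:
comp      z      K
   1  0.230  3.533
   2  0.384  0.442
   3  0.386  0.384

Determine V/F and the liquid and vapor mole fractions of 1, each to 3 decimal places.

V/F = 0.088, x_1 = 0.188, y_1 = 0.665

Newton–Raphson from V/F = 0.53:
  V/F = 0.530: g = -0.4086, g' = -0.833 → V/F = 0.039
  V/F = 0.039: g = 0.0669, g' = -1.499 → V/F = 0.084
  V/F = 0.084: g = 0.0047, g' = -1.298 → V/F = 0.088
Converged at V/F = 0.088.
Compositions from xᵢ = zᵢ/(1+V/F(Kᵢ−1)), yᵢ = Kᵢxᵢ:
  1: x = 0.188, y = 0.665
  2: x = 0.404, y = 0.178
  3: x = 0.408, y = 0.157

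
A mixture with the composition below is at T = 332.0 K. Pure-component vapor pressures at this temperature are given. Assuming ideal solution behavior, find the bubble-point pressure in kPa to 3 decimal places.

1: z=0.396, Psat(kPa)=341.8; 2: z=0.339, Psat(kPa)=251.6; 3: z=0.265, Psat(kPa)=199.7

Pbub = 273.566 kPa

At the bubble point ψ → 0, so ΣzᵢKᵢ = 1 with Kᵢ = Pᵢˢᵃᵗ/P ⇒ P = ΣzᵢPᵢˢᵃᵗ.
P = 0.396·341.8 + 0.339·251.6 + 0.265·199.7 = 273.566 kPa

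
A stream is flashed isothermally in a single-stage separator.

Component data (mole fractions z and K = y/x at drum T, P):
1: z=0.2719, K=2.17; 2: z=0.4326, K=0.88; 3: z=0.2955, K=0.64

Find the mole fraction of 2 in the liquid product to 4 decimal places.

x_2 = 0.4647

Newton–Raphson from β = 0.5:
  β = 0.5000: g = 0.01575, g' = -0.2122 → β = 0.5742
  β = 0.5742: g = 0.00042, g' = -0.2012 → β = 0.5763
Converged at β = 0.5764.
Compositions from xᵢ = zᵢ/(1+β(Kᵢ−1)), yᵢ = Kᵢxᵢ:
  1: x = 0.1624, y = 0.3524
  2: x = 0.4647, y = 0.4090
  3: x = 0.3729, y = 0.2386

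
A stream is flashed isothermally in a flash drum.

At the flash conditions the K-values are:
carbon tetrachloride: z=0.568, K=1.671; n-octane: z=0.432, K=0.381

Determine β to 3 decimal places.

Material balance + equilibrium reduce to Σ zᵢ(Kᵢ−1)/(1+β(Kᵢ−1)) = 0.
Feasibility: ΣzᵢKᵢ = 1.114, Σzᵢ/Kᵢ = 1.474 — both > 1, two phases present.
Iterate (Newton) starting at β = 0.49:
  β = 0.490: g = -0.0970, g' = -0.486 → β = 0.290
  β = 0.290: g = -0.0070, g' = -0.425 → β = 0.274
Converged at β = 0.274.

β = 0.274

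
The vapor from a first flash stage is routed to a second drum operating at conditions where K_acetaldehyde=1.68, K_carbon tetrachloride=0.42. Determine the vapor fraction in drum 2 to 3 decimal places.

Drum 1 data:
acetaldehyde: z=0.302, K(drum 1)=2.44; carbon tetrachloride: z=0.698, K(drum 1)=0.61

Drum 1:
Let ψ₁ = V/F and solve Σ zᵢ(Kᵢ−1)/(1+ψ₁(Kᵢ−1)) = 0.
Feasibility: ΣzᵢKᵢ = 1.163, Σzᵢ/Kᵢ = 1.268 — both > 1, two phases present.
Newton iteration, ψ₁⁰ = 0.5:
  ψ₁ = 0.500: g = -0.0853, g' = -0.376 → ψ₁ = 0.273
  ψ₁ = 0.273: g = 0.0076, g' = -0.456 → ψ₁ = 0.289
  ψ₁ = 0.289: g = 0.0001, g' = -0.447 → ψ₁ = 0.290
Converged at ψ₁ = 0.290.
Drum-1 compositions:
  acetaldehyde: x = 0.213, y = 0.520
  carbon tetrachloride: x = 0.787, y = 0.480
Drum-2 feed = drum-1 vapor: z₂ = (0.5200, 0.4800).
Drum 2:
Rachford–Rice: g(ψ₂) = Σ zᵢ(Kᵢ−1)/(1+ψ₂(Kᵢ−1)) = 0.
g(0) = ΣzᵢKᵢ − 1 = 0.075 and g(1) = 1 − Σzᵢ/Kᵢ = -0.452, so a root lies in (0, 1).
Newton iteration, ψ₂⁰ = 0.5:
  ψ₂ = 0.500: g = -0.1282, g' = -0.454 → ψ₂ = 0.218
  ψ₂ = 0.218: g = -0.0106, g' = -0.394 → ψ₂ = 0.191
Converged at ψ₂ = 0.191.
  acetaldehyde: x = 0.460, y = 0.773
  carbon tetrachloride: x = 0.540, y = 0.227

V/F (drum 2) = 0.191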